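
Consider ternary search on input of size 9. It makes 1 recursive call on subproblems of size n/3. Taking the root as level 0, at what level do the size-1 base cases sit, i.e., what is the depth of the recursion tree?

For divide and conquer with division factor 3:

Problem sizes at each level:
Level 0: 9
Level 1: 3
Level 2: 1

The root is level 0 and the size-1 base case is level 2 (the tree spans levels 0 through 2, i.e. 3 levels counting the root), so the depth is the number of divisions: log_3(9) = 2

The recursion tree depth is log_3(9) = 2. At each level, the problem size is divided by 3, so it takes 2 divisions to reduce to a base case of size 1. The algorithm makes 1 recursive call at each level.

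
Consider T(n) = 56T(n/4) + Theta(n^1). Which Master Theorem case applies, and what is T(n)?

Master Theorem for T(n) = 56T(n/4) + O(n^1):

a = 56, b = 4, c = 1
log_b(a) = log_4(56) = 2.9037

Case 1: c = 1 < log_4(56) = 2.9037
T(n) = O(n^(log_4 56))

For T(n) = 56T(n/4) + O(n^1): log_4(56) = 2.9037. This is Case 1 of the Master Theorem (c < log_b(a), work dominated by leaves), giving O(n^(log_4 56)).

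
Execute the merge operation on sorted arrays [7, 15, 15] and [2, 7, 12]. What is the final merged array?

Merging process:

Compare 7 vs 2: take 2 from right. Merged: [2]
Compare 7 vs 7: take 7 from left. Merged: [2, 7]
Compare 15 vs 7: take 7 from right. Merged: [2, 7, 7]
Compare 15 vs 12: take 12 from right. Merged: [2, 7, 7, 12]
Append remaining from left: [15, 15]. Merged: [2, 7, 7, 12, 15, 15]

Final merged array: [2, 7, 7, 12, 15, 15]
Total comparisons: 4

The merged array is [2, 7, 7, 12, 15, 15], requiring 4 comparisons. The merge step runs in O(n) time where n is the total number of elements.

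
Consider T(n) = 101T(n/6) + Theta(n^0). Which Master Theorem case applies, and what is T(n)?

Master Theorem for T(n) = 101T(n/6) + O(n^0):

a = 101, b = 6, c = 0
log_b(a) = log_6(101) = 2.5757

Case 1: c = 0 < log_6(101) = 2.5757
T(n) = O(n^(log_6 101))

For T(n) = 101T(n/6) + O(n^0): log_6(101) = 2.5757. This is Case 1 of the Master Theorem (c < log_b(a), work dominated by leaves), giving O(n^(log_6 101)).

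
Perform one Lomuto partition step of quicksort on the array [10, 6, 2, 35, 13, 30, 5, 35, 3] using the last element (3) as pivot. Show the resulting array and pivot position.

Lomuto partition with pivot = 3:

Initial array: [10, 6, 2, 35, 13, 30, 5, 35, 3]

arr[0]=10 > 3: no swap
arr[1]=6 > 3: no swap
arr[2]=2 <= 3: swap with position 0, array becomes [2, 6, 10, 35, 13, 30, 5, 35, 3]
arr[3]=35 > 3: no swap
arr[4]=13 > 3: no swap
arr[5]=30 > 3: no swap
arr[6]=5 > 3: no swap
arr[7]=35 > 3: no swap

Place pivot at position 1: [2, 3, 10, 35, 13, 30, 5, 35, 6]
Pivot position: 1

After partitioning with pivot 3, the array becomes [2, 3, 10, 35, 13, 30, 5, 35, 6]. The pivot is placed at index 1. All elements to the left of the pivot are <= 3, and all elements to the right are > 3.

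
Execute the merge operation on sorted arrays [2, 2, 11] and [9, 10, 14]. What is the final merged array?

Merging process:

Compare 2 vs 9: take 2 from left. Merged: [2]
Compare 2 vs 9: take 2 from left. Merged: [2, 2]
Compare 11 vs 9: take 9 from right. Merged: [2, 2, 9]
Compare 11 vs 10: take 10 from right. Merged: [2, 2, 9, 10]
Compare 11 vs 14: take 11 from left. Merged: [2, 2, 9, 10, 11]
Append remaining from right: [14]. Merged: [2, 2, 9, 10, 11, 14]

Final merged array: [2, 2, 9, 10, 11, 14]
Total comparisons: 5

The merged array is [2, 2, 9, 10, 11, 14], requiring 5 comparisons. The merge step runs in O(n) time where n is the total number of elements.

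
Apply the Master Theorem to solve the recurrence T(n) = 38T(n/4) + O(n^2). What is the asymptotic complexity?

Master Theorem for T(n) = 38T(n/4) + O(n^2):

a = 38, b = 4, c = 2
log_b(a) = log_4(38) = 2.6240

Case 1: c = 2 < log_4(38) = 2.6240
T(n) = O(n^(log_4 38))

For T(n) = 38T(n/4) + O(n^2): log_4(38) = 2.6240. This is Case 1 of the Master Theorem (c < log_b(a), work dominated by leaves), giving O(n^(log_4 38)).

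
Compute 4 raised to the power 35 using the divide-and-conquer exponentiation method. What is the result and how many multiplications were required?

Computing 4^35 by squaring (build up from 4^1; each line after the first costs one multiplication):

4^1 = 4
4^2 = (4^1)^2 = 4^2 = 16
4^4 = (4^2)^2 = 16^2 = 256
4^8 = (4^4)^2 = 256^2 = 65536
4^16 = (4^8)^2 = 65536^2 = 4294967296
4^17 = 4 * 4^16 = 4 * 4294967296 = 17179869184
4^34 = (4^17)^2 = 17179869184^2 = 295147905179352825856
4^35 = 4 * 4^34 = 4 * 295147905179352825856 = 1180591620717411303424

Result: 1180591620717411303424
Multiplications needed: 7 (7 lines after 4^1)

4^35 = 1180591620717411303424. Using exponentiation by squaring, this requires 7 multiplications. The key idea: if the exponent is even, square the half-power; if odd, multiply by the base once.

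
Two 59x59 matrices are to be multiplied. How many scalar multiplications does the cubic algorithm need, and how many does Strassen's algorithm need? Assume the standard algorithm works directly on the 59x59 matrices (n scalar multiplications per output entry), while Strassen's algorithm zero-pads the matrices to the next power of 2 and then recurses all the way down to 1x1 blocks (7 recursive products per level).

Matrix multiplication for 59x59 matrices:

Strassen's algorithm requires power-of-2 dimensions. Pad 59x59 to 64x64 (next power of 2).

Standard algorithm: 59^3 = 205379 multiplications
Strassen's algorithm: 7^(log2(64)) = 7^6 = 117649 multiplications
Savings: 205379 - 117649 = 87730 multiplications

Standard: 205379 multiplications (59^3). Strassen: 117649 multiplications (7^6, after padding to 64x64). Strassen reduces 8 recursive multiplications to 7 at each level.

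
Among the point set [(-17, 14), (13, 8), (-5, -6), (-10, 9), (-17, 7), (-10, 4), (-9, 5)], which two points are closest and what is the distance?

Computing all pairwise distances among 7 points:

d((-17, 14), (13, 8)) = 30.5941
d((-17, 14), (-5, -6)) = 23.3238
d((-17, 14), (-10, 9)) = 8.6023
d((-17, 14), (-17, 7)) = 7.0
d((-17, 14), (-10, 4)) = 12.2066
d((-17, 14), (-9, 5)) = 12.0416
d((13, 8), (-5, -6)) = 22.8035
d((13, 8), (-10, 9)) = 23.0217
d((13, 8), (-17, 7)) = 30.0167
d((13, 8), (-10, 4)) = 23.3452
d((13, 8), (-9, 5)) = 22.2036
d((-5, -6), (-10, 9)) = 15.8114
d((-5, -6), (-17, 7)) = 17.6918
d((-5, -6), (-10, 4)) = 11.1803
d((-5, -6), (-9, 5)) = 11.7047
d((-10, 9), (-17, 7)) = 7.2801
d((-10, 9), (-10, 4)) = 5.0
d((-10, 9), (-9, 5)) = 4.1231
d((-17, 7), (-10, 4)) = 7.6158
d((-17, 7), (-9, 5)) = 8.2462
d((-10, 4), (-9, 5)) = 1.4142 <-- minimum

Closest pair: (-10, 4) and (-9, 5) with distance 1.4142

The closest pair is (-10, 4) and (-9, 5) with Euclidean distance 1.4142. For 7 points, brute-force pairwise comparison is shown above. For large n, the divide-and-conquer algorithm (sort by x, recurse on halves, check the dividing strip) achieves O(n log n).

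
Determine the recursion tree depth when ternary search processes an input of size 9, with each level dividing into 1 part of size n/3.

For divide and conquer with division factor 3:

Problem sizes at each level:
Level 0: 9
Level 1: 3
Level 2: 1

The root is level 0 and the size-1 base case is level 2 (the tree spans levels 0 through 2, i.e. 3 levels counting the root), so the depth is the number of divisions: log_3(9) = 2

The recursion tree depth is log_3(9) = 2. At each level, the problem size is divided by 3, so it takes 2 divisions to reduce to a base case of size 1. The algorithm makes 1 recursive call at each level.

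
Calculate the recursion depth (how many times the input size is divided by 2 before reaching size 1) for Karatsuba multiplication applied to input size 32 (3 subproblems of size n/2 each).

For divide and conquer with division factor 2:

Problem sizes at each level:
Level 0: 32
Level 1: 16
Level 2: 8
Level 3: 4
Level 4: 2
Level 5: 1

The root is level 0 and the size-1 base case is level 5 (the tree spans levels 0 through 5, i.e. 6 levels counting the root), so the depth is the number of divisions: log_2(32) = 5

The recursion tree depth is log_2(32) = 5. At each level, the problem size is divided by 2, so it takes 5 divisions to reduce to a base case of size 1. The algorithm makes 3 recursive calls at each level.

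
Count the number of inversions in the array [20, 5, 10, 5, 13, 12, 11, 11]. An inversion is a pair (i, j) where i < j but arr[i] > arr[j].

Finding inversions in [20, 5, 10, 5, 13, 12, 11, 11]:

(0, 1): arr[0]=20 > arr[1]=5
(0, 2): arr[0]=20 > arr[2]=10
(0, 3): arr[0]=20 > arr[3]=5
(0, 4): arr[0]=20 > arr[4]=13
(0, 5): arr[0]=20 > arr[5]=12
(0, 6): arr[0]=20 > arr[6]=11
(0, 7): arr[0]=20 > arr[7]=11
(2, 3): arr[2]=10 > arr[3]=5
(4, 5): arr[4]=13 > arr[5]=12
(4, 6): arr[4]=13 > arr[6]=11
(4, 7): arr[4]=13 > arr[7]=11
(5, 6): arr[5]=12 > arr[6]=11
(5, 7): arr[5]=12 > arr[7]=11

Total inversions: 13

The array has 13 inversion(s): (0,1), (0,2), (0,3), (0,4), (0,5), (0,6), (0,7), (2,3), (4,5), (4,6), (4,7), (5,6), (5,7). Each pair (i,j) satisfies i < j and arr[i] > arr[j].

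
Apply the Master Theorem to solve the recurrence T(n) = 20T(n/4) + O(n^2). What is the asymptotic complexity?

Master Theorem for T(n) = 20T(n/4) + O(n^2):

a = 20, b = 4, c = 2
log_b(a) = log_4(20) = 2.1610

Case 1: c = 2 < log_4(20) = 2.1610
T(n) = O(n^(log_4 20))

For T(n) = 20T(n/4) + O(n^2): log_4(20) = 2.1610. This is Case 1 of the Master Theorem (c < log_b(a), work dominated by leaves), giving O(n^(log_4 20)).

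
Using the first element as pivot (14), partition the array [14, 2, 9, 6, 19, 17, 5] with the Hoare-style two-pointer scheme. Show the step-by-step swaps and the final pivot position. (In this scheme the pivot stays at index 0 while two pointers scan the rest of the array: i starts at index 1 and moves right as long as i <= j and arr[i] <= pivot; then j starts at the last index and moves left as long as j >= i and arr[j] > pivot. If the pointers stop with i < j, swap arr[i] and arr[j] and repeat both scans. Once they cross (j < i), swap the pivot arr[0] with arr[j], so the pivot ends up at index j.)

Hoare-style two-pointer partition with pivot = 14:

Initial array: [14, 2, 9, 6, 19, 17, 5]

Pointers start at i = 1, j = 6.
i stops at index 4 (arr[4]=19 > 14), j stops at index 6 (arr[6]=5 <= 14): swap arr[4] and arr[6], array becomes [14, 2, 9, 6, 5, 17, 19]
i ends at 5, j ends at 4: the pointers have crossed (j < i), so scanning stops.

Swap pivot arr[0] with arr[4] to place pivot at position 4: [5, 2, 9, 6, 14, 17, 19]
Pivot position: 4

After partitioning with pivot 14, the array becomes [5, 2, 9, 6, 14, 17, 19]. The pivot is placed at index 4. All elements to the left of the pivot are <= 14, and all elements to the right are > 14.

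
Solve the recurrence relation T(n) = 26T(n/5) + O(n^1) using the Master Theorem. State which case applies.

Master Theorem for T(n) = 26T(n/5) + O(n^1):

a = 26, b = 5, c = 1
log_b(a) = log_5(26) = 2.0244

Case 1: c = 1 < log_5(26) = 2.0244
T(n) = O(n^(log_5 26))

For T(n) = 26T(n/5) + O(n^1): log_5(26) = 2.0244. This is Case 1 of the Master Theorem (c < log_b(a), work dominated by leaves), giving O(n^(log_5 26)).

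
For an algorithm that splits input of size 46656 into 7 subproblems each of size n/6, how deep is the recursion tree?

For divide and conquer with division factor 6:

Problem sizes at each level:
Level 0: 46656
Level 1: 7776
Level 2: 1296
Level 3: 216
Level 4: 36
Level 5: 6
Level 6: 1

The root is level 0 and the size-1 base case is level 6 (the tree spans levels 0 through 6, i.e. 7 levels counting the root), so the depth is the number of divisions: log_6(46656) = 6

The recursion tree depth is log_6(46656) = 6. At each level, the problem size is divided by 6, so it takes 6 divisions to reduce to a base case of size 1. The algorithm makes 7 recursive calls at each level.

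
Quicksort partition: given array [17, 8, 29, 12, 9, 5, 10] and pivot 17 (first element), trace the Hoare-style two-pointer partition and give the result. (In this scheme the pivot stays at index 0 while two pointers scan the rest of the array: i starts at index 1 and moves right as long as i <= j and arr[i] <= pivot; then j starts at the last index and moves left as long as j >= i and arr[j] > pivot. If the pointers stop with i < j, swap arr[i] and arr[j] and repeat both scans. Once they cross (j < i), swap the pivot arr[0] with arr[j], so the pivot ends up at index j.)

Hoare-style two-pointer partition with pivot = 17:

Initial array: [17, 8, 29, 12, 9, 5, 10]

Pointers start at i = 1, j = 6.
i stops at index 2 (arr[2]=29 > 17), j stops at index 6 (arr[6]=10 <= 17): swap arr[2] and arr[6], array becomes [17, 8, 10, 12, 9, 5, 29]
i ends at 6, j ends at 5: the pointers have crossed (j < i), so scanning stops.

Swap pivot arr[0] with arr[5] to place pivot at position 5: [5, 8, 10, 12, 9, 17, 29]
Pivot position: 5

After partitioning with pivot 17, the array becomes [5, 8, 10, 12, 9, 17, 29]. The pivot is placed at index 5. All elements to the left of the pivot are <= 17, and all elements to the right are > 17.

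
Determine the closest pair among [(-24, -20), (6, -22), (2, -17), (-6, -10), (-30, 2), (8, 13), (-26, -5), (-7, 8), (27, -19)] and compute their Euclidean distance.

Computing all pairwise distances among 9 points:

d((-24, -20), (6, -22)) = 30.0666
d((-24, -20), (2, -17)) = 26.1725
d((-24, -20), (-6, -10)) = 20.5913
d((-24, -20), (-30, 2)) = 22.8035
d((-24, -20), (8, 13)) = 45.9674
d((-24, -20), (-26, -5)) = 15.1327
d((-24, -20), (-7, 8)) = 32.7567
d((-24, -20), (27, -19)) = 51.0098
d((6, -22), (2, -17)) = 6.4031 <-- minimum
d((6, -22), (-6, -10)) = 16.9706
d((6, -22), (-30, 2)) = 43.2666
d((6, -22), (8, 13)) = 35.0571
d((6, -22), (-26, -5)) = 36.2353
d((6, -22), (-7, 8)) = 32.6956
d((6, -22), (27, -19)) = 21.2132
d((2, -17), (-6, -10)) = 10.6301
d((2, -17), (-30, 2)) = 37.2156
d((2, -17), (8, 13)) = 30.5941
d((2, -17), (-26, -5)) = 30.4631
d((2, -17), (-7, 8)) = 26.5707
d((2, -17), (27, -19)) = 25.0799
d((-6, -10), (-30, 2)) = 26.8328
d((-6, -10), (8, 13)) = 26.9258
d((-6, -10), (-26, -5)) = 20.6155
d((-6, -10), (-7, 8)) = 18.0278
d((-6, -10), (27, -19)) = 34.2053
d((-30, 2), (8, 13)) = 39.5601
d((-30, 2), (-26, -5)) = 8.0623
d((-30, 2), (-7, 8)) = 23.7697
d((-30, 2), (27, -19)) = 60.7454
d((8, 13), (-26, -5)) = 38.4708
d((8, 13), (-7, 8)) = 15.8114
d((8, 13), (27, -19)) = 37.2156
d((-26, -5), (-7, 8)) = 23.0217
d((-26, -5), (27, -19)) = 54.8179
d((-7, 8), (27, -19)) = 43.4166

Closest pair: (6, -22) and (2, -17) with distance 6.4031

The closest pair is (6, -22) and (2, -17) with Euclidean distance 6.4031. For 9 points, brute-force pairwise comparison is shown above. For large n, the divide-and-conquer algorithm (sort by x, recurse on halves, check the dividing strip) achieves O(n log n).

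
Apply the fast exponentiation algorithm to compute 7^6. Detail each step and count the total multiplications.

Computing 7^6 by squaring (build up from 7^1; each line after the first costs one multiplication):

7^1 = 7
7^2 = (7^1)^2 = 7^2 = 49
7^3 = 7 * 7^2 = 7 * 49 = 343
7^6 = (7^3)^2 = 343^2 = 117649

Result: 117649
Multiplications needed: 3 (3 lines after 7^1)

7^6 = 117649. Using exponentiation by squaring, this requires 3 multiplications. The key idea: if the exponent is even, square the half-power; if odd, multiply by the base once.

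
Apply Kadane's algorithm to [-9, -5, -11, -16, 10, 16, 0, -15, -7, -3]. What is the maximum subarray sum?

Using Kadane's algorithm on [-9, -5, -11, -16, 10, 16, 0, -15, -7, -3]:

Scanning through the array:
Position 1 (value -5): max_ending_here = -5, max_so_far = -5
Position 2 (value -11): max_ending_here = -11, max_so_far = -5
Position 3 (value -16): max_ending_here = -16, max_so_far = -5
Position 4 (value 10): max_ending_here = 10, max_so_far = 10
Position 5 (value 16): max_ending_here = 26, max_so_far = 26
Position 6 (value 0): max_ending_here = 26, max_so_far = 26
Position 7 (value -15): max_ending_here = 11, max_so_far = 26
Position 8 (value -7): max_ending_here = 4, max_so_far = 26
Position 9 (value -3): max_ending_here = 1, max_so_far = 26

Maximum subarray: [10, 16]
Maximum sum: 26

The maximum subarray is [10, 16] with sum 26. This subarray runs from index 4 to index 5.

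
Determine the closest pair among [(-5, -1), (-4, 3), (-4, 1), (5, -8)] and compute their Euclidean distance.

Computing all pairwise distances among 4 points:

d((-5, -1), (-4, 3)) = 4.1231
d((-5, -1), (-4, 1)) = 2.2361
d((-5, -1), (5, -8)) = 12.2066
d((-4, 3), (-4, 1)) = 2.0 <-- minimum
d((-4, 3), (5, -8)) = 14.2127
d((-4, 1), (5, -8)) = 12.7279

Closest pair: (-4, 3) and (-4, 1) with distance 2.0

The closest pair is (-4, 3) and (-4, 1) with Euclidean distance 2.0. For 4 points, brute-force pairwise comparison is shown above. For large n, the divide-and-conquer algorithm (sort by x, recurse on halves, check the dividing strip) achieves O(n log n).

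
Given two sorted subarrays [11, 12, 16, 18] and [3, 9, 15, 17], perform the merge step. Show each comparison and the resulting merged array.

Merging process:

Compare 11 vs 3: take 3 from right. Merged: [3]
Compare 11 vs 9: take 9 from right. Merged: [3, 9]
Compare 11 vs 15: take 11 from left. Merged: [3, 9, 11]
Compare 12 vs 15: take 12 from left. Merged: [3, 9, 11, 12]
Compare 16 vs 15: take 15 from right. Merged: [3, 9, 11, 12, 15]
Compare 16 vs 17: take 16 from left. Merged: [3, 9, 11, 12, 15, 16]
Compare 18 vs 17: take 17 from right. Merged: [3, 9, 11, 12, 15, 16, 17]
Append remaining from left: [18]. Merged: [3, 9, 11, 12, 15, 16, 17, 18]

Final merged array: [3, 9, 11, 12, 15, 16, 17, 18]
Total comparisons: 7

The merged array is [3, 9, 11, 12, 15, 16, 17, 18], requiring 7 comparisons. The merge step runs in O(n) time where n is the total number of elements.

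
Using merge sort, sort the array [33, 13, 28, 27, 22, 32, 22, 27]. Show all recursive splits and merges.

Merge sort trace:

Split: [33, 13, 28, 27, 22, 32, 22, 27] -> [33, 13, 28, 27] and [22, 32, 22, 27]
  Split: [33, 13, 28, 27] -> [33, 13] and [28, 27]
    Split: [33, 13] -> [33] and [13]
    Merge: [33] + [13] -> [13, 33]
    Split: [28, 27] -> [28] and [27]
    Merge: [28] + [27] -> [27, 28]
  Merge: [13, 33] + [27, 28] -> [13, 27, 28, 33]
  Split: [22, 32, 22, 27] -> [22, 32] and [22, 27]
    Split: [22, 32] -> [22] and [32]
    Merge: [22] + [32] -> [22, 32]
    Split: [22, 27] -> [22] and [27]
    Merge: [22] + [27] -> [22, 27]
  Merge: [22, 32] + [22, 27] -> [22, 22, 27, 32]
Merge: [13, 27, 28, 33] + [22, 22, 27, 32] -> [13, 22, 22, 27, 27, 28, 32, 33]

Final sorted array: [13, 22, 22, 27, 27, 28, 32, 33]

The merge sort proceeds by recursively splitting the array and merging sorted halves.
After all merges, the sorted array is [13, 22, 22, 27, 27, 28, 32, 33].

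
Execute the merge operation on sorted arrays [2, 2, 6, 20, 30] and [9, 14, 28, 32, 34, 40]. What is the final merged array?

Merging process:

Compare 2 vs 9: take 2 from left. Merged: [2]
Compare 2 vs 9: take 2 from left. Merged: [2, 2]
Compare 6 vs 9: take 6 from left. Merged: [2, 2, 6]
Compare 20 vs 9: take 9 from right. Merged: [2, 2, 6, 9]
Compare 20 vs 14: take 14 from right. Merged: [2, 2, 6, 9, 14]
Compare 20 vs 28: take 20 from left. Merged: [2, 2, 6, 9, 14, 20]
Compare 30 vs 28: take 28 from right. Merged: [2, 2, 6, 9, 14, 20, 28]
Compare 30 vs 32: take 30 from left. Merged: [2, 2, 6, 9, 14, 20, 28, 30]
Append remaining from right: [32, 34, 40]. Merged: [2, 2, 6, 9, 14, 20, 28, 30, 32, 34, 40]

Final merged array: [2, 2, 6, 9, 14, 20, 28, 30, 32, 34, 40]
Total comparisons: 8

The merged array is [2, 2, 6, 9, 14, 20, 28, 30, 32, 34, 40], requiring 8 comparisons. The merge step runs in O(n) time where n is the total number of elements.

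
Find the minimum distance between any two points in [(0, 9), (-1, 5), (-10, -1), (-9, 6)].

Computing all pairwise distances among 4 points:

d((0, 9), (-1, 5)) = 4.1231 <-- minimum
d((0, 9), (-10, -1)) = 14.1421
d((0, 9), (-9, 6)) = 9.4868
d((-1, 5), (-10, -1)) = 10.8167
d((-1, 5), (-9, 6)) = 8.0623
d((-10, -1), (-9, 6)) = 7.0711

Closest pair: (0, 9) and (-1, 5) with distance 4.1231

The closest pair is (0, 9) and (-1, 5) with Euclidean distance 4.1231. For 4 points, brute-force pairwise comparison is shown above. For large n, the divide-and-conquer algorithm (sort by x, recurse on halves, check the dividing strip) achieves O(n log n).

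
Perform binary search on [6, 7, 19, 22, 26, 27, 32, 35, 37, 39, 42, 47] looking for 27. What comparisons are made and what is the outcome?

Binary search for 27 in [6, 7, 19, 22, 26, 27, 32, 35, 37, 39, 42, 47]:

lo=0, hi=11, mid=5, arr[mid]=27 -> Found target at index 5!

Binary search finds 27 at index 5 after 1 comparisons. The search repeatedly halves the search space by comparing with the middle element.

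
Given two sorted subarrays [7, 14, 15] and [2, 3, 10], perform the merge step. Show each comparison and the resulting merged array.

Merging process:

Compare 7 vs 2: take 2 from right. Merged: [2]
Compare 7 vs 3: take 3 from right. Merged: [2, 3]
Compare 7 vs 10: take 7 from left. Merged: [2, 3, 7]
Compare 14 vs 10: take 10 from right. Merged: [2, 3, 7, 10]
Append remaining from left: [14, 15]. Merged: [2, 3, 7, 10, 14, 15]

Final merged array: [2, 3, 7, 10, 14, 15]
Total comparisons: 4

The merged array is [2, 3, 7, 10, 14, 15], requiring 4 comparisons. The merge step runs in O(n) time where n is the total number of elements.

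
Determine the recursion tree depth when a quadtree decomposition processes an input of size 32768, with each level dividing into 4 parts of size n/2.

For divide and conquer with division factor 2:

Problem sizes at each level:
Level 0: 32768
Level 1: 16384
Level 2: 8192
Level 3: 4096
Level 4: 2048
Level 5: 1024
Level 6: 512
Level 7: 256
Level 8: 128
Level 9: 64
Level 10: 32
Level 11: 16
Level 12: 8
Level 13: 4
Level 14: 2
Level 15: 1

The root is level 0 and the size-1 base case is level 15 (the tree spans levels 0 through 15, i.e. 16 levels counting the root), so the depth is the number of divisions: log_2(32768) = 15

The recursion tree depth is log_2(32768) = 15. At each level, the problem size is divided by 2, so it takes 15 divisions to reduce to a base case of size 1. The algorithm makes 4 recursive calls at each level.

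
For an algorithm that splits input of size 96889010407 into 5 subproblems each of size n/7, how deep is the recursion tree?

For divide and conquer with division factor 7:

Problem sizes at each level:
Level 0: 96889010407
Level 1: 13841287201
Level 2: 1977326743
Level 3: 282475249
Level 4: 40353607
Level 5: 5764801
Level 6: 823543
Level 7: 117649
Level 8: 16807
Level 9: 2401
Level 10: 343
Level 11: 49
Level 12: 7
Level 13: 1

The root is level 0 and the size-1 base case is level 13 (the tree spans levels 0 through 13, i.e. 14 levels counting the root), so the depth is the number of divisions: log_7(96889010407) = 13

The recursion tree depth is log_7(96889010407) = 13. At each level, the problem size is divided by 7, so it takes 13 divisions to reduce to a base case of size 1. The algorithm makes 5 recursive calls at each level.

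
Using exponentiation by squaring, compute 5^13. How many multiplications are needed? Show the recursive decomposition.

Computing 5^13 by squaring (build up from 5^1; each line after the first costs one multiplication):

5^1 = 5
5^2 = (5^1)^2 = 5^2 = 25
5^3 = 5 * 5^2 = 5 * 25 = 125
5^6 = (5^3)^2 = 125^2 = 15625
5^12 = (5^6)^2 = 15625^2 = 244140625
5^13 = 5 * 5^12 = 5 * 244140625 = 1220703125

Result: 1220703125
Multiplications needed: 5 (5 lines after 5^1)

5^13 = 1220703125. Using exponentiation by squaring, this requires 5 multiplications. The key idea: if the exponent is even, square the half-power; if odd, multiply by the base once.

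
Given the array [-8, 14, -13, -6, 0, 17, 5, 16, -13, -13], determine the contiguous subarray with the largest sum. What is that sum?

Using Kadane's algorithm on [-8, 14, -13, -6, 0, 17, 5, 16, -13, -13]:

Scanning through the array:
Position 1 (value 14): max_ending_here = 14, max_so_far = 14
Position 2 (value -13): max_ending_here = 1, max_so_far = 14
Position 3 (value -6): max_ending_here = -5, max_so_far = 14
Position 4 (value 0): max_ending_here = 0, max_so_far = 14
Position 5 (value 17): max_ending_here = 17, max_so_far = 17
Position 6 (value 5): max_ending_here = 22, max_so_far = 22
Position 7 (value 16): max_ending_here = 38, max_so_far = 38
Position 8 (value -13): max_ending_here = 25, max_so_far = 38
Position 9 (value -13): max_ending_here = 12, max_so_far = 38

Maximum subarray: [0, 17, 5, 16]
Maximum sum: 38

The maximum subarray is [0, 17, 5, 16] with sum 38. This subarray runs from index 4 to index 7.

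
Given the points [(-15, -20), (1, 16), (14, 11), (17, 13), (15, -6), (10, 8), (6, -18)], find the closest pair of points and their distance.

Computing all pairwise distances among 7 points:

d((-15, -20), (1, 16)) = 39.3954
d((-15, -20), (14, 11)) = 42.45
d((-15, -20), (17, 13)) = 45.9674
d((-15, -20), (15, -6)) = 33.1059
d((-15, -20), (10, 8)) = 37.5366
d((-15, -20), (6, -18)) = 21.095
d((1, 16), (14, 11)) = 13.9284
d((1, 16), (17, 13)) = 16.2788
d((1, 16), (15, -6)) = 26.0768
d((1, 16), (10, 8)) = 12.0416
d((1, 16), (6, -18)) = 34.3657
d((14, 11), (17, 13)) = 3.6056 <-- minimum
d((14, 11), (15, -6)) = 17.0294
d((14, 11), (10, 8)) = 5.0
d((14, 11), (6, -18)) = 30.0832
d((17, 13), (15, -6)) = 19.105
d((17, 13), (10, 8)) = 8.6023
d((17, 13), (6, -18)) = 32.8938
d((15, -6), (10, 8)) = 14.8661
d((15, -6), (6, -18)) = 15.0
d((10, 8), (6, -18)) = 26.3059

Closest pair: (14, 11) and (17, 13) with distance 3.6056

The closest pair is (14, 11) and (17, 13) with Euclidean distance 3.6056. For 7 points, brute-force pairwise comparison is shown above. For large n, the divide-and-conquer algorithm (sort by x, recurse on halves, check the dividing strip) achieves O(n log n).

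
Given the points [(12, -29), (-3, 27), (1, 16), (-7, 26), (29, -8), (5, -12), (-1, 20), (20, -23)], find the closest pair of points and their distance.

Computing all pairwise distances among 8 points:

d((12, -29), (-3, 27)) = 57.9741
d((12, -29), (1, 16)) = 46.3249
d((12, -29), (-7, 26)) = 58.1893
d((12, -29), (29, -8)) = 27.0185
d((12, -29), (5, -12)) = 18.3848
d((12, -29), (-1, 20)) = 50.6952
d((12, -29), (20, -23)) = 10.0
d((-3, 27), (1, 16)) = 11.7047
d((-3, 27), (-7, 26)) = 4.1231 <-- minimum
d((-3, 27), (29, -8)) = 47.4236
d((-3, 27), (5, -12)) = 39.8121
d((-3, 27), (-1, 20)) = 7.2801
d((-3, 27), (20, -23)) = 55.0364
d((1, 16), (-7, 26)) = 12.8062
d((1, 16), (29, -8)) = 36.8782
d((1, 16), (5, -12)) = 28.2843
d((1, 16), (-1, 20)) = 4.4721
d((1, 16), (20, -23)) = 43.382
d((-7, 26), (29, -8)) = 49.5177
d((-7, 26), (5, -12)) = 39.8497
d((-7, 26), (-1, 20)) = 8.4853
d((-7, 26), (20, -23)) = 55.9464
d((29, -8), (5, -12)) = 24.3311
d((29, -8), (-1, 20)) = 41.0366
d((29, -8), (20, -23)) = 17.4929
d((5, -12), (-1, 20)) = 32.5576
d((5, -12), (20, -23)) = 18.6011
d((-1, 20), (20, -23)) = 47.8539

Closest pair: (-3, 27) and (-7, 26) with distance 4.1231

The closest pair is (-3, 27) and (-7, 26) with Euclidean distance 4.1231. For 8 points, brute-force pairwise comparison is shown above. For large n, the divide-and-conquer algorithm (sort by x, recurse on halves, check the dividing strip) achieves O(n log n).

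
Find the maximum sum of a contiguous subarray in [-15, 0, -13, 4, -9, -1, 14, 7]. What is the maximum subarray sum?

Using Kadane's algorithm on [-15, 0, -13, 4, -9, -1, 14, 7]:

Scanning through the array:
Position 1 (value 0): max_ending_here = 0, max_so_far = 0
Position 2 (value -13): max_ending_here = -13, max_so_far = 0
Position 3 (value 4): max_ending_here = 4, max_so_far = 4
Position 4 (value -9): max_ending_here = -5, max_so_far = 4
Position 5 (value -1): max_ending_here = -1, max_so_far = 4
Position 6 (value 14): max_ending_here = 14, max_so_far = 14
Position 7 (value 7): max_ending_here = 21, max_so_far = 21

Maximum subarray: [14, 7]
Maximum sum: 21

The maximum subarray is [14, 7] with sum 21. This subarray runs from index 6 to index 7.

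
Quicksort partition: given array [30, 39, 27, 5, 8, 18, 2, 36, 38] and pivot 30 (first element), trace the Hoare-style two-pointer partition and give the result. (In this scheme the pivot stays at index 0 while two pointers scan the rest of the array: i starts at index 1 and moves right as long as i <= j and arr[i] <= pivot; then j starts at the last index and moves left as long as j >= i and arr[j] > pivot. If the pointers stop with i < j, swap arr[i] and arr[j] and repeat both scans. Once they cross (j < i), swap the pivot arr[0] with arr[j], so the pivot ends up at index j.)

Hoare-style two-pointer partition with pivot = 30:

Initial array: [30, 39, 27, 5, 8, 18, 2, 36, 38]

Pointers start at i = 1, j = 8.
i stops at index 1 (arr[1]=39 > 30), j stops at index 6 (arr[6]=2 <= 30): swap arr[1] and arr[6], array becomes [30, 2, 27, 5, 8, 18, 39, 36, 38]
i ends at 6, j ends at 5: the pointers have crossed (j < i), so scanning stops.

Swap pivot arr[0] with arr[5] to place pivot at position 5: [18, 2, 27, 5, 8, 30, 39, 36, 38]
Pivot position: 5

After partitioning with pivot 30, the array becomes [18, 2, 27, 5, 8, 30, 39, 36, 38]. The pivot is placed at index 5. All elements to the left of the pivot are <= 30, and all elements to the right are > 30.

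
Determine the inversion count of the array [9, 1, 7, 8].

Finding inversions in [9, 1, 7, 8]:

(0, 1): arr[0]=9 > arr[1]=1
(0, 2): arr[0]=9 > arr[2]=7
(0, 3): arr[0]=9 > arr[3]=8

Total inversions: 3

The array has 3 inversion(s): (0,1), (0,2), (0,3). Each pair (i,j) satisfies i < j and arr[i] > arr[j].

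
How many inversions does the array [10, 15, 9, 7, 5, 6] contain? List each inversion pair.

Finding inversions in [10, 15, 9, 7, 5, 6]:

(0, 2): arr[0]=10 > arr[2]=9
(0, 3): arr[0]=10 > arr[3]=7
(0, 4): arr[0]=10 > arr[4]=5
(0, 5): arr[0]=10 > arr[5]=6
(1, 2): arr[1]=15 > arr[2]=9
(1, 3): arr[1]=15 > arr[3]=7
(1, 4): arr[1]=15 > arr[4]=5
(1, 5): arr[1]=15 > arr[5]=6
(2, 3): arr[2]=9 > arr[3]=7
(2, 4): arr[2]=9 > arr[4]=5
(2, 5): arr[2]=9 > arr[5]=6
(3, 4): arr[3]=7 > arr[4]=5
(3, 5): arr[3]=7 > arr[5]=6

Total inversions: 13

The array has 13 inversion(s): (0,2), (0,3), (0,4), (0,5), (1,2), (1,3), (1,4), (1,5), (2,3), (2,4), (2,5), (3,4), (3,5). Each pair (i,j) satisfies i < j and arr[i] > arr[j].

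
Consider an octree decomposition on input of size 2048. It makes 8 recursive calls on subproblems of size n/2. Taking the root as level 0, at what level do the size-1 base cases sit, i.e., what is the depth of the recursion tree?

For divide and conquer with division factor 2:

Problem sizes at each level:
Level 0: 2048
Level 1: 1024
Level 2: 512
Level 3: 256
Level 4: 128
Level 5: 64
Level 6: 32
Level 7: 16
Level 8: 8
Level 9: 4
Level 10: 2
Level 11: 1

The root is level 0 and the size-1 base case is level 11 (the tree spans levels 0 through 11, i.e. 12 levels counting the root), so the depth is the number of divisions: log_2(2048) = 11

The recursion tree depth is log_2(2048) = 11. At each level, the problem size is divided by 2, so it takes 11 divisions to reduce to a base case of size 1. The algorithm makes 8 recursive calls at each level.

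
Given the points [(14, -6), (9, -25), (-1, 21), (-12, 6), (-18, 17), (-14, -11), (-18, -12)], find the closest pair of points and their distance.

Computing all pairwise distances among 7 points:

d((14, -6), (9, -25)) = 19.6469
d((14, -6), (-1, 21)) = 30.8869
d((14, -6), (-12, 6)) = 28.6356
d((14, -6), (-18, 17)) = 39.4081
d((14, -6), (-14, -11)) = 28.4429
d((14, -6), (-18, -12)) = 32.5576
d((9, -25), (-1, 21)) = 47.0744
d((9, -25), (-12, 6)) = 37.4433
d((9, -25), (-18, 17)) = 49.93
d((9, -25), (-14, -11)) = 26.9258
d((9, -25), (-18, -12)) = 29.9666
d((-1, 21), (-12, 6)) = 18.6011
d((-1, 21), (-18, 17)) = 17.4642
d((-1, 21), (-14, -11)) = 34.5398
d((-1, 21), (-18, -12)) = 37.1214
d((-12, 6), (-18, 17)) = 12.53
d((-12, 6), (-14, -11)) = 17.1172
d((-12, 6), (-18, -12)) = 18.9737
d((-18, 17), (-14, -11)) = 28.2843
d((-18, 17), (-18, -12)) = 29.0
d((-14, -11), (-18, -12)) = 4.1231 <-- minimum

Closest pair: (-14, -11) and (-18, -12) with distance 4.1231

The closest pair is (-14, -11) and (-18, -12) with Euclidean distance 4.1231. For 7 points, brute-force pairwise comparison is shown above. For large n, the divide-and-conquer algorithm (sort by x, recurse on halves, check the dividing strip) achieves O(n log n).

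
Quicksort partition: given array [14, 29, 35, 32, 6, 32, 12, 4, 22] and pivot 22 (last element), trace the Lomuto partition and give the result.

Lomuto partition with pivot = 22:

Initial array: [14, 29, 35, 32, 6, 32, 12, 4, 22]

arr[0]=14 <= 22: swap with position 0, array becomes [14, 29, 35, 32, 6, 32, 12, 4, 22]
arr[1]=29 > 22: no swap
arr[2]=35 > 22: no swap
arr[3]=32 > 22: no swap
arr[4]=6 <= 22: swap with position 1, array becomes [14, 6, 35, 32, 29, 32, 12, 4, 22]
arr[5]=32 > 22: no swap
arr[6]=12 <= 22: swap with position 2, array becomes [14, 6, 12, 32, 29, 32, 35, 4, 22]
arr[7]=4 <= 22: swap with position 3, array becomes [14, 6, 12, 4, 29, 32, 35, 32, 22]

Place pivot at position 4: [14, 6, 12, 4, 22, 32, 35, 32, 29]
Pivot position: 4

After partitioning with pivot 22, the array becomes [14, 6, 12, 4, 22, 32, 35, 32, 29]. The pivot is placed at index 4. All elements to the left of the pivot are <= 22, and all elements to the right are > 22.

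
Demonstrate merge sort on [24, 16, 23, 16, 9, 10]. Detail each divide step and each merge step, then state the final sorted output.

Merge sort trace:

Split: [24, 16, 23, 16, 9, 10] -> [24, 16, 23] and [16, 9, 10]
  Split: [24, 16, 23] -> [24] and [16, 23]
    Split: [16, 23] -> [16] and [23]
    Merge: [16] + [23] -> [16, 23]
  Merge: [24] + [16, 23] -> [16, 23, 24]
  Split: [16, 9, 10] -> [16] and [9, 10]
    Split: [9, 10] -> [9] and [10]
    Merge: [9] + [10] -> [9, 10]
  Merge: [16] + [9, 10] -> [9, 10, 16]
Merge: [16, 23, 24] + [9, 10, 16] -> [9, 10, 16, 16, 23, 24]

Final sorted array: [9, 10, 16, 16, 23, 24]

The merge sort proceeds by recursively splitting the array and merging sorted halves.
After all merges, the sorted array is [9, 10, 16, 16, 23, 24].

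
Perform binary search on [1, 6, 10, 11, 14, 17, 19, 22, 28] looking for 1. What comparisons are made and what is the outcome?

Binary search for 1 in [1, 6, 10, 11, 14, 17, 19, 22, 28]:

lo=0, hi=8, mid=4, arr[mid]=14 -> 14 > 1, search left half
lo=0, hi=3, mid=1, arr[mid]=6 -> 6 > 1, search left half
lo=0, hi=0, mid=0, arr[mid]=1 -> Found target at index 0!

Binary search finds 1 at index 0 after 3 comparisons. The search repeatedly halves the search space by comparing with the middle element.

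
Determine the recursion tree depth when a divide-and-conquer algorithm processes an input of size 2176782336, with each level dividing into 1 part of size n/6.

For divide and conquer with division factor 6:

Problem sizes at each level:
Level 0: 2176782336
Level 1: 362797056
Level 2: 60466176
Level 3: 10077696
Level 4: 1679616
Level 5: 279936
Level 6: 46656
Level 7: 7776
Level 8: 1296
Level 9: 216
Level 10: 36
Level 11: 6
Level 12: 1

The root is level 0 and the size-1 base case is level 12 (the tree spans levels 0 through 12, i.e. 13 levels counting the root), so the depth is the number of divisions: log_6(2176782336) = 12

The recursion tree depth is log_6(2176782336) = 12. At each level, the problem size is divided by 6, so it takes 12 divisions to reduce to a base case of size 1. The algorithm makes 1 recursive call at each level.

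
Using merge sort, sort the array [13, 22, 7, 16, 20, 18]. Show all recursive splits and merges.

Merge sort trace:

Split: [13, 22, 7, 16, 20, 18] -> [13, 22, 7] and [16, 20, 18]
  Split: [13, 22, 7] -> [13] and [22, 7]
    Split: [22, 7] -> [22] and [7]
    Merge: [22] + [7] -> [7, 22]
  Merge: [13] + [7, 22] -> [7, 13, 22]
  Split: [16, 20, 18] -> [16] and [20, 18]
    Split: [20, 18] -> [20] and [18]
    Merge: [20] + [18] -> [18, 20]
  Merge: [16] + [18, 20] -> [16, 18, 20]
Merge: [7, 13, 22] + [16, 18, 20] -> [7, 13, 16, 18, 20, 22]

Final sorted array: [7, 13, 16, 18, 20, 22]

The merge sort proceeds by recursively splitting the array and merging sorted halves.
After all merges, the sorted array is [7, 13, 16, 18, 20, 22].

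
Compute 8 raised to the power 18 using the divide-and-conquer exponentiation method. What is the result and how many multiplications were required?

Computing 8^18 by squaring (build up from 8^1; each line after the first costs one multiplication):

8^1 = 8
8^2 = (8^1)^2 = 8^2 = 64
8^4 = (8^2)^2 = 64^2 = 4096
8^8 = (8^4)^2 = 4096^2 = 16777216
8^9 = 8 * 8^8 = 8 * 16777216 = 134217728
8^18 = (8^9)^2 = 134217728^2 = 18014398509481984

Result: 18014398509481984
Multiplications needed: 5 (5 lines after 8^1)

8^18 = 18014398509481984. Using exponentiation by squaring, this requires 5 multiplications. The key idea: if the exponent is even, square the half-power; if odd, multiply by the base once.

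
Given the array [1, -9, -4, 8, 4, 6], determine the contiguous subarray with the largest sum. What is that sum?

Using Kadane's algorithm on [1, -9, -4, 8, 4, 6]:

Scanning through the array:
Position 1 (value -9): max_ending_here = -8, max_so_far = 1
Position 2 (value -4): max_ending_here = -4, max_so_far = 1
Position 3 (value 8): max_ending_here = 8, max_so_far = 8
Position 4 (value 4): max_ending_here = 12, max_so_far = 12
Position 5 (value 6): max_ending_here = 18, max_so_far = 18

Maximum subarray: [8, 4, 6]
Maximum sum: 18

The maximum subarray is [8, 4, 6] with sum 18. This subarray runs from index 3 to index 5.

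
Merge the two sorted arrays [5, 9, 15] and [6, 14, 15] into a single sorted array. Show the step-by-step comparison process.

Merging process:

Compare 5 vs 6: take 5 from left. Merged: [5]
Compare 9 vs 6: take 6 from right. Merged: [5, 6]
Compare 9 vs 14: take 9 from left. Merged: [5, 6, 9]
Compare 15 vs 14: take 14 from right. Merged: [5, 6, 9, 14]
Compare 15 vs 15: take 15 from left. Merged: [5, 6, 9, 14, 15]
Append remaining from right: [15]. Merged: [5, 6, 9, 14, 15, 15]

Final merged array: [5, 6, 9, 14, 15, 15]
Total comparisons: 5

The merged array is [5, 6, 9, 14, 15, 15], requiring 5 comparisons. The merge step runs in O(n) time where n is the total number of elements.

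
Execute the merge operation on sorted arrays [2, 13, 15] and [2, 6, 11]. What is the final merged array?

Merging process:

Compare 2 vs 2: take 2 from left. Merged: [2]
Compare 13 vs 2: take 2 from right. Merged: [2, 2]
Compare 13 vs 6: take 6 from right. Merged: [2, 2, 6]
Compare 13 vs 11: take 11 from right. Merged: [2, 2, 6, 11]
Append remaining from left: [13, 15]. Merged: [2, 2, 6, 11, 13, 15]

Final merged array: [2, 2, 6, 11, 13, 15]
Total comparisons: 4

The merged array is [2, 2, 6, 11, 13, 15], requiring 4 comparisons. The merge step runs in O(n) time where n is the total number of elements.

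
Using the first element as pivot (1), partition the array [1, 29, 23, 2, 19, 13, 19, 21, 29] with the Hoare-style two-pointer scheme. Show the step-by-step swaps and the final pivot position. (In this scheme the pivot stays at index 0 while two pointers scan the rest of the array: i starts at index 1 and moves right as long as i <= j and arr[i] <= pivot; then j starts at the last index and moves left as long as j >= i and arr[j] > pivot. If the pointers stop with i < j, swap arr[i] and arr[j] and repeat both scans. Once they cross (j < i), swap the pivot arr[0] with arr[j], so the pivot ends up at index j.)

Hoare-style two-pointer partition with pivot = 1:

Initial array: [1, 29, 23, 2, 19, 13, 19, 21, 29]

Pointers start at i = 1, j = 8.
i ends at 1, j ends at 0: the pointers have crossed (j < i), so scanning stops.

j = 0, so swapping arr[0] with arr[j] leaves the pivot at position 0: [1, 29, 23, 2, 19, 13, 19, 21, 29]
Pivot position: 0

After partitioning with pivot 1, the array becomes [1, 29, 23, 2, 19, 13, 19, 21, 29]. The pivot is placed at index 0. All elements to the left of the pivot are <= 1, and all elements to the right are > 1.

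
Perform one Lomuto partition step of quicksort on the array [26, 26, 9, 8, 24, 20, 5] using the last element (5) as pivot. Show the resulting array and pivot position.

Lomuto partition with pivot = 5:

Initial array: [26, 26, 9, 8, 24, 20, 5]

arr[0]=26 > 5: no swap
arr[1]=26 > 5: no swap
arr[2]=9 > 5: no swap
arr[3]=8 > 5: no swap
arr[4]=24 > 5: no swap
arr[5]=20 > 5: no swap

Place pivot at position 0: [5, 26, 9, 8, 24, 20, 26]
Pivot position: 0

After partitioning with pivot 5, the array becomes [5, 26, 9, 8, 24, 20, 26]. The pivot is placed at index 0. All elements to the left of the pivot are <= 5, and all elements to the right are > 5.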